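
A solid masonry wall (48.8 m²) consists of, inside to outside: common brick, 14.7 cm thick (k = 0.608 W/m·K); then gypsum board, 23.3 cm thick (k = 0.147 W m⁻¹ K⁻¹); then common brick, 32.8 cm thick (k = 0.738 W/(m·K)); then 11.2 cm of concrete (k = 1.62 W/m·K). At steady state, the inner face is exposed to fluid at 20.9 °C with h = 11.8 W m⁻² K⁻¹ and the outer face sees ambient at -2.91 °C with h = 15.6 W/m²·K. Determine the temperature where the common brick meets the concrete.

Treat each layer as a resistance in series:
  R_conv,in = 1/(hA) = 1/(11.8·48.8) = 0.001737 K/W
  R_common brick = L/(kA) = 0.147/(0.608·48.8) = 0.004954 K/W
  R_gypsum board = L/(kA) = 0.233/(0.147·48.8) = 0.03248 K/W
  R_common brick = L/(kA) = 0.328/(0.738·48.8) = 0.009107 K/W
  R_concrete = L/(kA) = 0.112/(1.62·48.8) = 0.001417 K/W
  R_conv,out = 1/(hA) = 1/(15.6·48.8) = 0.001314 K/W
ΣR = 0.001737 + 0.004954 + 0.03248 + 0.009107 + 0.001417 + 0.001314 = 0.05101 K/W
Q = ΔT/ΣR = (20.9 °C − -2.91 °C)/0.05101 = 466.8 W
From the inner boundary to the common brick/concrete interface, ΣR_partial = 0.04828 K/W.
T_interface = T_in − Q·ΣR_partial = 20.9 °C − (466.8)(0.04828) = -1.64 °C

T = -1.64 °C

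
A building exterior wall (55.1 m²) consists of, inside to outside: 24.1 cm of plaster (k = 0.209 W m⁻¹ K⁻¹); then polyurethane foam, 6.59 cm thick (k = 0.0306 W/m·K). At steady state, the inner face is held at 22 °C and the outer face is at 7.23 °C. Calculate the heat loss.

Treat each layer as a resistance in series:
  R_plaster = L/(kA) = 0.241/(0.209·55.1) = 0.02093 K/W
  R_polyurethane foam = L/(kA) = 0.0659/(0.0306·55.1) = 0.03909 K/W
ΣR = 0.02093 + 0.03909 = 0.06002 K/W
Q = ΔT/ΣR = (22 °C − 7.23 °C)/0.06002 = 246 W

Q = 246 W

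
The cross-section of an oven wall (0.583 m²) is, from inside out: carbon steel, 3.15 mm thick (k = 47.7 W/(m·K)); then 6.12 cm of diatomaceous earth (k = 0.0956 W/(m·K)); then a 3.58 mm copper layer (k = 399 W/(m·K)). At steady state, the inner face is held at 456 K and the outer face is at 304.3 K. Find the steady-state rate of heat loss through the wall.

Treat each layer as a resistance in series:
  R_carbon steel = L/(kA) = 0.00315/(47.7·0.583) = 1.133×10^-4 K/W
  R_diatomaceous earth = L/(kA) = 0.0612/(0.0956·0.583) = 1.098 K/W
  R_copper = L/(kA) = 0.00358/(399·0.583) = 1.539×10^-5 K/W
ΣR = 1.133×10^-4 + 1.098 + 1.539×10^-5 = 1.098 K/W
Q = ΔT/ΣR = (456 K − 304.3 K)/1.098 = 138 W

Q = 138 W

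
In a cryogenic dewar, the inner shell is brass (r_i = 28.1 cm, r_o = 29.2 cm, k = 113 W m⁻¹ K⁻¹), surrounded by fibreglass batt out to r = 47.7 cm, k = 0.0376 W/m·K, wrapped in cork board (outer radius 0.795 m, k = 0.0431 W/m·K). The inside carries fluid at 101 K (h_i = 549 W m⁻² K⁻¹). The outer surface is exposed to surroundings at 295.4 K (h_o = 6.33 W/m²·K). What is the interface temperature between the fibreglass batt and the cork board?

Treat each layer as a resistance in series:
  R_conv,in = 1/(4πr²h) = 1/(4π·0.281²·549) = 0.001836 K/W
  R_brass = (1/0.281 − 1/0.292)/(4πk) = 0.1341/(4π·113) = 9.441×10^-5 K/W
  R_fibreglass batt = (1/0.292 − 1/0.477)/(4πk) = 1.328/(4π·0.0376) = 2.811 K/W
  R_cork board = (1/0.477 − 1/0.795)/(4πk) = 0.8386/(4π·0.0431) = 1.548 K/W
  R_conv,out = 1/(4πr²h) = 1/(4π·0.795²·6.33) = 0.01989 K/W
ΣR = 0.001836 + 9.441×10^-5 + 2.811 + 1.548 + 0.01989 = 4.381 K/W
Q = ΔT/ΣR = (101 K − 295.4 K)/4.381 = -44.37 W
From the inner boundary to the fibreglass batt/cork board interface, ΣR_partial = 2.813 K/W.
T_interface = T_in − Q·ΣR_partial = 101 K − (-44.37)(2.813) = 225.8 K

T = 225.8 K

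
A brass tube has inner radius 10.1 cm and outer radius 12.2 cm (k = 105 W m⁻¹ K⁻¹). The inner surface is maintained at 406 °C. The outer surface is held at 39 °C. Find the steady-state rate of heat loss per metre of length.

Q' = 2πk·ΔT/ln(r₂/r₁) = 2π × 105 × 367 / ln(0.122/0.101) = 1.28×10^6 W/m

Q' = 1.28×10^6 W/m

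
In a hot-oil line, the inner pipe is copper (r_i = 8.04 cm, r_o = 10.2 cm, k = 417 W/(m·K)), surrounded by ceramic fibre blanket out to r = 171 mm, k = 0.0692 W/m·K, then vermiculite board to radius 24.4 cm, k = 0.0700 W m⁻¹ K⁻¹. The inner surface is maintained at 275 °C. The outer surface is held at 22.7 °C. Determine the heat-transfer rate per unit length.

Treat each layer as a resistance in series:
  R'_copper = ln(0.102/0.0804)/(2πk) = 0.2380/(2π·417) = 9.082×10^-5 m·K/W
  R'_ceramic fibre blanket = ln(0.171/0.102)/(2πk) = 0.5167/(2π·0.0692) = 1.188 m·K/W
  R'_vermiculite board = ln(0.244/0.171)/(2πk) = 0.3555/(2π·0.0700) = 0.8083 m·K/W
ΣR = 9.082×10^-5 + 1.188 + 0.8083 = 1.996 m·K/W
Q' = ΔT/ΣR = (275 °C − 22.7 °C)/1.996 = 126 W/m

Q' = 126 W/m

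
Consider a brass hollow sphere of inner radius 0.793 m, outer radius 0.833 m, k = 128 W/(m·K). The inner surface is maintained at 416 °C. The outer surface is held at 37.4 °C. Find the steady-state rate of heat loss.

Q = 10100 kW

Q = 4πk·ΔT/(1/r₁ − 1/r₂) = 4π × 128 × 378.6 / (1/0.793 − 1/0.833) = 1.01×10^7 W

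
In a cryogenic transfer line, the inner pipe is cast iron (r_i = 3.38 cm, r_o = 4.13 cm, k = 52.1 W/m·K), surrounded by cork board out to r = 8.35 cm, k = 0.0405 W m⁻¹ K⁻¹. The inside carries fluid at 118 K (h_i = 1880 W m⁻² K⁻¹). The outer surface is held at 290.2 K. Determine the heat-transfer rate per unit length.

Q' = 62.2 W/m

Resistance network (inner→outer):
  R'_conv,in = 1/(2πr h) = 1/(2π·0.0338·1880) = 0.002505 m·K/W
  R'_cast iron = ln(0.0413/0.0338)/(2πk) = 0.2004/(2π·52.1) = 6.122×10^-4 m·K/W
  R'_cork board = ln(0.0835/0.0413)/(2πk) = 0.7040/(2π·0.0405) = 2.766 m·K/W
ΣR = 0.002505 + 6.122×10^-4 + 2.766 = 2.769 m·K/W
Q' = ΔT/ΣR = (118 K − 290.2 K)/2.769 = -62.2 W/m
(Negative Q' ⇒ heat flows inward; heat gain = 62.2 W/m.)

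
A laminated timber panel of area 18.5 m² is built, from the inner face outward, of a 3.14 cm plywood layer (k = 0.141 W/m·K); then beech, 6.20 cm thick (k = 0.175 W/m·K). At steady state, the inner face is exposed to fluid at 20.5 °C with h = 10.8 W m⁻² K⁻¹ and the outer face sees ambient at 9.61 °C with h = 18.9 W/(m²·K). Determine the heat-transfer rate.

Resistance network (inner→outer):
  R_conv,in = 1/(hA) = 1/(10.8·18.5) = 0.005005 K/W
  R_plywood = L/(kA) = 0.0314/(0.141·18.5) = 0.01204 K/W
  R_beech = L/(kA) = 0.0620/(0.175·18.5) = 0.01915 K/W
  R_conv,out = 1/(hA) = 1/(18.9·18.5) = 0.002860 K/W
ΣR = 0.005005 + 0.01204 + 0.01915 + 0.002860 = 0.03905 K/W
Q = ΔT/ΣR = (20.5 °C − 9.61 °C)/0.03905 = 279 W

Q = 279 W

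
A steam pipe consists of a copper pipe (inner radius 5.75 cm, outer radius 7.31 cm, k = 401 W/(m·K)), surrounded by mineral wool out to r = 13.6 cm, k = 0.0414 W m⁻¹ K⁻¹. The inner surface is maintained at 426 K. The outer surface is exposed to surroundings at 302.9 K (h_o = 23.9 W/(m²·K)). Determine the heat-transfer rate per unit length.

Q' = 50.5 W/m

Series thermal resistances, inner to outer:
  R'_copper = ln(0.0731/0.0575)/(2πk) = 0.2400/(2π·401) = 9.527×10^-5 m·K/W
  R'_mineral wool = ln(0.136/0.0731)/(2πk) = 0.6208/(2π·0.0414) = 2.387 m·K/W
  R'_conv,out = 1/(2πr h) = 1/(2π·0.136·23.9) = 0.04896 m·K/W
ΣR = 9.527×10^-5 + 2.387 + 0.04896 = 2.436 m·K/W
Q' = ΔT/ΣR = (426 K − 302.9 K)/2.436 = 50.5 W/m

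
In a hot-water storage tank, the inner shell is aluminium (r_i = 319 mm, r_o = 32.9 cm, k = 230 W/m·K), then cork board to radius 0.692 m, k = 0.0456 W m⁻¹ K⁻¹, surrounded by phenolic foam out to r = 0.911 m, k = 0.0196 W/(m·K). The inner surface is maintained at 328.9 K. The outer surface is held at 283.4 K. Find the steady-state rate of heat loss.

Series thermal resistances, inner to outer:
  R_aluminium = (1/0.319 − 1/0.329)/(4πk) = 0.09528/(4π·230) = 3.297×10^-5 K/W
  R_cork board = (1/0.329 − 1/0.692)/(4πk) = 1.594/(4π·0.0456) = 2.782 K/W
  R_phenolic foam = (1/0.692 − 1/0.911)/(4πk) = 0.3474/(4π·0.0196) = 1.410 K/W
ΣR = 3.297×10^-5 + 2.782 + 1.410 = 4.192 K/W
Q = ΔT/ΣR = (328.9 K − 283.4 K)/4.192 = 10.9 W

Q = 10.9 W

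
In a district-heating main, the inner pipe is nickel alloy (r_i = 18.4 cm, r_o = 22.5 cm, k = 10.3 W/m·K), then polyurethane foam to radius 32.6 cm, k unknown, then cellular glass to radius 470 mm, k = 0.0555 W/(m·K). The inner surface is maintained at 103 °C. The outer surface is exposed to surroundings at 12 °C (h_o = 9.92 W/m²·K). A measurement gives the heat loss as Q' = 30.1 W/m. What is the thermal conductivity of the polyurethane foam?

k = 0.0305 W/m·K

ΣR = ΔT/Q' = |103 − 12|/30.1 = 3.023 m·K/W
Known resistances:
  R'_nickel alloy = ln(0.225/0.184)/(2πk) = 0.2012/(2π·10.3) = 0.003108 m·K/W
  R'_cellular glass = ln(0.470/0.326)/(2πk) = 0.3658/(2π·0.0555) = 1.049 m·K/W
  R'_conv,out = 1/(2πr h) = 1/(2π·0.470·9.92) = 0.03414 m·K/W
R_polyurethane foam = ΣR − ΣR_known = 3.023 − 1.086 = 1.937 m·K/W
ln(r₂/r₁)/(2πk) = 1.937 ⇒ k = 0.3708/(2π·1.937) = 0.0305 W/m·K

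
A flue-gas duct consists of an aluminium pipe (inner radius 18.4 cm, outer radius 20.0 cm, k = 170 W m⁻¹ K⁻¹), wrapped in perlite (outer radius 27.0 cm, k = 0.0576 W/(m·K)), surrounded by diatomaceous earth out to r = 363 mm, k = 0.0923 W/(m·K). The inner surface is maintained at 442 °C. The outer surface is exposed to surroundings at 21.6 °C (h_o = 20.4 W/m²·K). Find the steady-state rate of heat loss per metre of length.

Q' = 309 W/m

Resistance network (inner→outer):
  R'_aluminium = ln(0.200/0.184)/(2πk) = 0.08338/(2π·170) = 7.806×10^-5 m·K/W
  R'_perlite = ln(0.270/0.200)/(2πk) = 0.3001/(2π·0.0576) = 0.8292 m·K/W
  R'_diatomaceous earth = ln(0.363/0.270)/(2πk) = 0.2960/(2π·0.0923) = 0.5104 m·K/W
  R'_conv,out = 1/(2πr h) = 1/(2π·0.363·20.4) = 0.02149 m·K/W
ΣR = 7.806×10^-5 + 0.8292 + 0.5104 + 0.02149 = 1.361 m·K/W
Q' = ΔT/ΣR = (442 °C − 21.6 °C)/1.361 = 309 W/m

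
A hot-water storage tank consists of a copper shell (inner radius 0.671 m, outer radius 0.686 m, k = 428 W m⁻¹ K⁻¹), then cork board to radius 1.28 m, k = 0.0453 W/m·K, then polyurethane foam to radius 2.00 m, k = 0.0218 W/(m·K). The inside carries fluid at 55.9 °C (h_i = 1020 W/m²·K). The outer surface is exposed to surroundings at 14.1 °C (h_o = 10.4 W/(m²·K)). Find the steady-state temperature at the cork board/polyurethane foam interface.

Resistance network (inner→outer):
  R_conv,in = 1/(4πr²h) = 1/(4π·0.671²·1020) = 1.733×10^-4 K/W
  R_copper = (1/0.671 − 1/0.686)/(4πk) = 0.03259/(4π·428) = 6.059×10^-6 K/W
  R_cork board = (1/0.686 − 1/1.28)/(4πk) = 0.6765/(4π·0.0453) = 1.188 K/W
  R_polyurethane foam = (1/1.28 − 1/2.00)/(4πk) = 0.2812/(4π·0.0218) = 1.027 K/W
  R_conv,out = 1/(4πr²h) = 1/(4π·2.00²·10.4) = 0.001913 K/W
ΣR = 1.733×10^-4 + 6.059×10^-6 + 1.188 + 1.027 + 0.001913 = 2.217 K/W
Q = ΔT/ΣR = (55.9 °C − 14.1 °C)/2.217 = 18.85 W
From the inner boundary to the cork board/polyurethane foam interface, ΣR_partial = 1.188 K/W.
T_interface = T_in − Q·ΣR_partial = 55.9 °C − (18.85)(1.188) = 33.5 °C

T = 33.5 °C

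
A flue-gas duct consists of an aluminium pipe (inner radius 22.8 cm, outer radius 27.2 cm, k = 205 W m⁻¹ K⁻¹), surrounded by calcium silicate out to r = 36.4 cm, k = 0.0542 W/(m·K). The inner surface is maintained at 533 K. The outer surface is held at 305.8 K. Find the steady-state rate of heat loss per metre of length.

Q' = 266 W/m

Series thermal resistances, inner to outer:
  R'_aluminium = ln(0.272/0.228)/(2πk) = 0.1765/(2π·205) = 1.370×10^-4 m·K/W
  R'_calcium silicate = ln(0.364/0.272)/(2πk) = 0.2914/(2π·0.0542) = 0.8555 m·K/W
ΣR = 1.370×10^-4 + 0.8555 = 0.8556 m·K/W
Q' = ΔT/ΣR = (533 K − 305.8 K)/0.8556 = 266 W/m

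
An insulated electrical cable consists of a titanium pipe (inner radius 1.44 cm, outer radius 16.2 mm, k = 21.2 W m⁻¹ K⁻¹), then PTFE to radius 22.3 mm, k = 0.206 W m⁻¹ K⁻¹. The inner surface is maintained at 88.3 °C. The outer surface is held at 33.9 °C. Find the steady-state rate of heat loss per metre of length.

Resistance network (inner→outer):
  R'_titanium = ln(0.0162/0.0144)/(2πk) = 0.1178/(2π·21.2) = 8.842×10^-4 m·K/W
  R'_PTFE = ln(0.0223/0.0162)/(2πk) = 0.3196/(2π·0.206) = 0.2469 m·K/W
ΣR = 8.842×10^-4 + 0.2469 = 0.2478 m·K/W
Q' = ΔT/ΣR = (88.3 °C − 33.9 °C)/0.2478 = 220 W/m

Q' = 220 W/m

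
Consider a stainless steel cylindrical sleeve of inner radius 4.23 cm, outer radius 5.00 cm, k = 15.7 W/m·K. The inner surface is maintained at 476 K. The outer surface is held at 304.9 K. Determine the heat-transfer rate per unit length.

Q' = 2πk·ΔT/ln(r₂/r₁) = 2π × 15.7 × 171.1 / ln(0.0500/0.0423) = 1.01×10^5 W/m

Q' = 101 kW/m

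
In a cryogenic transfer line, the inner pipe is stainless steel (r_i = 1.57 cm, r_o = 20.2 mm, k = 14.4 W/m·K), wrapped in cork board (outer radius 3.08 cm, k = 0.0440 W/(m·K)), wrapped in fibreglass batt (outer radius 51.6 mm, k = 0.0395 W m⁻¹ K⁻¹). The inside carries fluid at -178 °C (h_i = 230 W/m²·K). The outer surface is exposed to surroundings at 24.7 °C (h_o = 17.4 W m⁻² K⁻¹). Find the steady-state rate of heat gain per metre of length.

Q' = 52.9 W/m

Series thermal resistances, inner to outer:
  R'_conv,in = 1/(2πr h) = 1/(2π·0.0157·230) = 0.04408 m·K/W
  R'_stainless steel = ln(0.0202/0.0157)/(2πk) = 0.2520/(2π·14.4) = 0.002785 m·K/W
  R'_cork board = ln(0.0308/0.0202)/(2πk) = 0.4218/(2π·0.0440) = 1.526 m·K/W
  R'_fibreglass batt = ln(0.0516/0.0308)/(2πk) = 0.5160/(2π·0.0395) = 2.079 m·K/W
  R'_conv,out = 1/(2πr h) = 1/(2π·0.0516·17.4) = 0.1773 m·K/W
ΣR = 0.04408 + 0.002785 + 1.526 + 2.079 + 0.1773 = 3.829 m·K/W
Q' = ΔT/ΣR = (-178 °C − 24.7 °C)/3.829 = -52.9 W/m
(Negative Q' ⇒ heat flows inward; heat gain = 52.9 W/m.)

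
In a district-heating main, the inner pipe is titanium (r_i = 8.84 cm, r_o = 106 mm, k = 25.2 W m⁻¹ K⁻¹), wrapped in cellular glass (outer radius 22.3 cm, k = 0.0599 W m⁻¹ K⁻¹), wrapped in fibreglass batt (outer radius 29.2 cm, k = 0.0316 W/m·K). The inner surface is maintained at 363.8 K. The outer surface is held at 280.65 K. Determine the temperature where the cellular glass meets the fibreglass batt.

T = 314.5 K

Treat each layer as a resistance in series:
  R'_titanium = ln(0.106/0.0884)/(2πk) = 0.1816/(2π·25.2) = 0.001147 m·K/W
  R'_cellular glass = ln(0.223/0.106)/(2πk) = 0.7437/(2π·0.0599) = 1.976 m·K/W
  R'_fibreglass batt = ln(0.292/0.223)/(2πk) = 0.2696/(2π·0.0316) = 1.358 m·K/W
ΣR = 0.001147 + 1.976 + 1.358 = 3.335 m·K/W
Q' = ΔT/ΣR = (363.8 K − 280.65 K)/3.335 = 24.93 W/m
From the inner boundary to the cellular glass/fibreglass batt interface, ΣR_partial = 1.977 m·K/W.
T_interface = T_in − Q'·ΣR_partial = 363.8 K − (24.93)(1.977) = 314.5 K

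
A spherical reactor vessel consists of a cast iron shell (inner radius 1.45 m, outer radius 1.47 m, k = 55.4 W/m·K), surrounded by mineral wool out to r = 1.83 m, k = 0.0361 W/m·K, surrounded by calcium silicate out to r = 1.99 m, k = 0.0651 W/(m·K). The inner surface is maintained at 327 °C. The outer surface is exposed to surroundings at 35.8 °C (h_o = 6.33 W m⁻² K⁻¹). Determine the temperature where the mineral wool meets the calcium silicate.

Resistance network (inner→outer):
  R_cast iron = (1/1.45 − 1/1.47)/(4πk) = 0.009383/(4π·55.4) = 1.348×10^-5 K/W
  R_mineral wool = (1/1.47 − 1/1.83)/(4πk) = 0.1338/(4π·0.0361) = 0.2950 K/W
  R_calcium silicate = (1/1.83 − 1/1.99)/(4πk) = 0.04394/(4π·0.0651) = 0.05371 K/W
  R_conv,out = 1/(4πr²h) = 1/(4π·1.99²·6.33) = 0.003175 K/W
ΣR = 1.348×10^-5 + 0.2950 + 0.05371 + 0.003175 = 0.3519 K/W
Q = ΔT/ΣR = (327 °C − 35.8 °C)/0.3519 = 827.5 W
From the inner boundary to the mineral wool/calcium silicate interface, ΣR_partial = 0.2950 K/W.
T_interface = T_in − Q·ΣR_partial = 327 °C − (827.5)(0.2950) = 82.9 °C

T = 82.9 °C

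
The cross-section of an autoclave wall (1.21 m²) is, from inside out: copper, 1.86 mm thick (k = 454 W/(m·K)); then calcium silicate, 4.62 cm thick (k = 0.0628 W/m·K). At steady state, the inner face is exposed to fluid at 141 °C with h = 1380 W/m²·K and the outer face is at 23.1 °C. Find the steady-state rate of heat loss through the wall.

Q = 194 W

Series thermal resistances, inner to outer:
  R_conv,in = 1/(hA) = 1/(1380·1.21) = 5.989×10^-4 K/W
  R_copper = L/(kA) = 0.00186/(454·1.21) = 3.386×10^-6 K/W
  R_calcium silicate = L/(kA) = 0.0462/(0.0628·1.21) = 0.6080 K/W
ΣR = 5.989×10^-4 + 3.386×10^-6 + 0.6080 = 0.6086 K/W
Q = ΔT/ΣR = (141 °C − 23.1 °C)/0.6086 = 194 W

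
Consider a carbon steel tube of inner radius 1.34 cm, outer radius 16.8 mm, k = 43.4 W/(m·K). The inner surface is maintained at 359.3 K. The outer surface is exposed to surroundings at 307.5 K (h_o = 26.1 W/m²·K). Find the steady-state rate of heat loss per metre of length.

Resistance network (inner→outer):
  R'_carbon steel = ln(0.0168/0.0134)/(2πk) = 0.2261/(2π·43.4) = 8.292×10^-4 m·K/W
  R'_conv,out = 1/(2πr h) = 1/(2π·0.0168·26.1) = 0.3630 m·K/W
ΣR = 8.292×10^-4 + 0.3630 = 0.3638 m·K/W
Q' = ΔT/ΣR = (359.3 K − 307.5 K)/0.3638 = 142 W/m

Q' = 142 W/m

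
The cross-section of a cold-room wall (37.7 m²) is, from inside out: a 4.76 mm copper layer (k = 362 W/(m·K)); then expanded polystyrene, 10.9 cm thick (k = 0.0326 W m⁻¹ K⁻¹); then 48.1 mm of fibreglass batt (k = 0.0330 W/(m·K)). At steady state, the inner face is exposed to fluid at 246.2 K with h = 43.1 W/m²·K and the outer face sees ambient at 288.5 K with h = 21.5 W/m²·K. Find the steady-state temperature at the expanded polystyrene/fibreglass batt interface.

Resistance network (inner→outer):
  R_conv,in = 1/(hA) = 1/(43.1·37.7) = 6.154×10^-4 K/W
  R_copper = L/(kA) = 0.00476/(362·37.7) = 3.488×10^-7 K/W
  R_expanded polystyrene = L/(kA) = 0.109/(0.0326·37.7) = 0.08869 K/W
  R_fibreglass batt = L/(kA) = 0.0481/(0.0330·37.7) = 0.03866 K/W
  R_conv,out = 1/(hA) = 1/(21.5·37.7) = 0.001234 K/W
ΣR = 6.154×10^-4 + 3.488×10^-7 + 0.08869 + 0.03866 + 0.001234 = 0.1292 K/W
Q = ΔT/ΣR = (246.2 K − 288.5 K)/0.1292 = -327.4 W
From the inner boundary to the expanded polystyrene/fibreglass batt interface, ΣR_partial = 0.08931 K/W.
T_interface = T_in − Q·ΣR_partial = 246.2 K − (-327.4)(0.08931) = 275.44 K

T = 275.44 K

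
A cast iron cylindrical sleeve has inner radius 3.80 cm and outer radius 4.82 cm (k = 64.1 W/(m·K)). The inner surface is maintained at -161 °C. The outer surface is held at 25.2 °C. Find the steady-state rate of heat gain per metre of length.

Q' = 315 kW/m

Q' = 2πk·ΔT/ln(r₂/r₁) = 2π × 64.1 × 186.2 / ln(0.0482/0.0380) = 3.15×10^5 W/m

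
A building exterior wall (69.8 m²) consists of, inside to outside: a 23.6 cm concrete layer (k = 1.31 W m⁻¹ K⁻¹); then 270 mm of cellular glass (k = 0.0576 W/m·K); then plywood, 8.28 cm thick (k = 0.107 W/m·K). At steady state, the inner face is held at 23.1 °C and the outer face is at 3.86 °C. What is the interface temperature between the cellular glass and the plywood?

T = 6.50 °C

Resistance network (inner→outer):
  R_concrete = L/(kA) = 0.236/(1.31·69.8) = 0.002581 K/W
  R_cellular glass = L/(kA) = 0.270/(0.0576·69.8) = 0.06716 K/W
  R_plywood = L/(kA) = 0.0828/(0.107·69.8) = 0.01109 K/W
ΣR = 0.002581 + 0.06716 + 0.01109 = 0.08083 K/W
Q = ΔT/ΣR = (23.1 °C − 3.86 °C)/0.08083 = 238.0 W
From the inner boundary to the cellular glass/plywood interface, ΣR_partial = 0.06974 K/W.
T_interface = T_in − Q·ΣR_partial = 23.1 °C − (238.0)(0.06974) = 6.50 °C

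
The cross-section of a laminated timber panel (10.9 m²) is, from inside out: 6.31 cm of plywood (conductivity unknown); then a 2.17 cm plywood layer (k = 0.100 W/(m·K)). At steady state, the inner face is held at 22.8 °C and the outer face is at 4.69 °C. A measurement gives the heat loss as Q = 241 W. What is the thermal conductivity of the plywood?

ΣR = ΔT/Q = |22.8 − 4.69|/241 = 0.07515 K/W
Known resistances:
  R_plywood = L/(kA) = 0.0217/(0.100·10.9) = 0.01991 K/W
R_plywood = ΣR − ΣR_known = 0.07515 − 0.01991 = 0.05524 K/W
L/(kA) = 0.05524 ⇒ k = 0.0631/(0.05524·10.9) = 0.105 W/m·K

k = 0.105 W/m·K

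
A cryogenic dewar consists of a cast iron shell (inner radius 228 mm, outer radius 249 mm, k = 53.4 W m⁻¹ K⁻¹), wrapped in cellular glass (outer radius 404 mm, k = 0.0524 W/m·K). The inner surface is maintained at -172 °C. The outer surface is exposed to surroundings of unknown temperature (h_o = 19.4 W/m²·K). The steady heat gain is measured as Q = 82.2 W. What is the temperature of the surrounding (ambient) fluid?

T_out = 22.5 °C

Series resistances:
  R_cast iron = (1/0.228 − 1/0.249)/(4πk) = 0.3699/(4π·53.4) = 5.512×10^-4 K/W
  R_cellular glass = (1/0.249 − 1/0.404)/(4πk) = 1.541/(4π·0.0524) = 2.340 K/W
  R_conv,out = 1/(4πr²h) = 1/(4π·0.404²·19.4) = 0.02513 K/W
ΣR = 2.366 K/W
ΔT = Q·ΣR = 82.2 × 2.366 = 194.5 K
Heat flows inward, so T_out = T_in + ΔT = -172 + 194.5 = 22.5 °C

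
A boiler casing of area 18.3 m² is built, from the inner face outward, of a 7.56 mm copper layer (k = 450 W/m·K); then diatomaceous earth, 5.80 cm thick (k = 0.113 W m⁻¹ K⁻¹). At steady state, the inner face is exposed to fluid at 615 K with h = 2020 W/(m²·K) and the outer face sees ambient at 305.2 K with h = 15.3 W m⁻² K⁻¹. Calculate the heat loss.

Q = 9790 W

Treat each layer as a resistance in series:
  R_conv,in = 1/(hA) = 1/(2020·18.3) = 2.705×10^-5 K/W
  R_copper = L/(kA) = 0.00756/(450·18.3) = 9.180×10^-7 K/W
  R_diatomaceous earth = L/(kA) = 0.0580/(0.113·18.3) = 0.02805 K/W
  R_conv,out = 1/(hA) = 1/(15.3·18.3) = 0.003572 K/W
ΣR = 2.705×10^-5 + 9.180×10^-7 + 0.02805 + 0.003572 = 0.03165 K/W
Q = ΔT/ΣR = (615 K − 305.2 K)/0.03165 = 9790 W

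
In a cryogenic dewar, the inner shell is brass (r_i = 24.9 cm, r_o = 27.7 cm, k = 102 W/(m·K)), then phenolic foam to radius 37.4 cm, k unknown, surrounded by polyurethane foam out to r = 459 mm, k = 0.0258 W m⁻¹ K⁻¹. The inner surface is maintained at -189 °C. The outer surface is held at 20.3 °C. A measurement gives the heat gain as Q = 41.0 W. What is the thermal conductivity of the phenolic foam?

k = 0.0208 W/m·K

ΣR = ΔT/Q = |-189 − 20.3|/41.0 = 5.105 K/W
Known resistances:
  R_brass = (1/0.249 − 1/0.277)/(4πk) = 0.4060/(4π·102) = 3.167×10^-4 K/W
  R_polyurethane foam = (1/0.374 − 1/0.459)/(4πk) = 0.4951/(4π·0.0258) = 1.527 K/W
R_phenolic foam = ΣR − ΣR_known = 5.105 − 1.527 = 3.578 K/W
(1/r₁−1/r₂)/(4πk) = 3.578 ⇒ k = 0.9363/(4π·3.578) = 0.0208 W/m·K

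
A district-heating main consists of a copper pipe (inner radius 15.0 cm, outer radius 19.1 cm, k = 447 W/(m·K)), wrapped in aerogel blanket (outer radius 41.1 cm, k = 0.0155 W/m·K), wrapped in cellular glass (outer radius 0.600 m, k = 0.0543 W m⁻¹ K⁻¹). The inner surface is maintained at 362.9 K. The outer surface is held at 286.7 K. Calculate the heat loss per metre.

Series thermal resistances, inner to outer:
  R'_copper = ln(0.191/0.150)/(2πk) = 0.2416/(2π·447) = 8.604×10^-5 m·K/W
  R'_aerogel blanket = ln(0.411/0.191)/(2πk) = 0.7663/(2π·0.0155) = 7.869 m·K/W
  R'_cellular glass = ln(0.600/0.411)/(2πk) = 0.3783/(2π·0.0543) = 1.109 m·K/W
ΣR = 8.604×10^-5 + 7.869 + 1.109 = 8.978 m·K/W
Q' = ΔT/ΣR = (362.9 K − 286.7 K)/8.978 = 8.49 W/m

Q' = 8.49 W/m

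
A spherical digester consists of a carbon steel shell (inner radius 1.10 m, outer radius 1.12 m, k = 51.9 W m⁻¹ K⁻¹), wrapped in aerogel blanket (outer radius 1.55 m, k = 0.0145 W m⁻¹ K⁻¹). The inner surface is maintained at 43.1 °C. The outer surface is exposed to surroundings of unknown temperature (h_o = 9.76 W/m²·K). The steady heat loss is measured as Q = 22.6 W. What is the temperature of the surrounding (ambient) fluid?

Series resistances:
  R_carbon steel = (1/1.10 − 1/1.12)/(4πk) = 0.01623/(4π·51.9) = 2.489×10^-5 K/W
  R_aerogel blanket = (1/1.12 − 1/1.55)/(4πk) = 0.2477/(4π·0.0145) = 1.359 K/W
  R_conv,out = 1/(4πr²h) = 1/(4π·1.55²·9.76) = 0.003394 K/W
ΣR = 1.363 K/W
ΔT = Q·ΣR = 22.6 × 1.363 = 30.80 K
Heat flows outward, so T_out = T_in − ΔT = 43.1 − 30.80 = 12.3 °C

T_out = 12.3 °C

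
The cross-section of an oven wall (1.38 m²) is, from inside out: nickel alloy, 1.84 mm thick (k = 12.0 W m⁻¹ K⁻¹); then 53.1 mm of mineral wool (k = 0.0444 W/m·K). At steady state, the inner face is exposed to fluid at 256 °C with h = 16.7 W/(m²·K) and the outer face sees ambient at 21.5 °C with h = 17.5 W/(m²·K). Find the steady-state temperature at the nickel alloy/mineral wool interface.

Treat each layer as a resistance in series:
  R_conv,in = 1/(hA) = 1/(16.7·1.38) = 0.04339 K/W
  R_nickel alloy = L/(kA) = 0.00184/(12.0·1.38) = 1.111×10^-4 K/W
  R_mineral wool = L/(kA) = 0.0531/(0.0444·1.38) = 0.8666 K/W
  R_conv,out = 1/(hA) = 1/(17.5·1.38) = 0.04141 K/W
ΣR = 0.04339 + 1.111×10^-4 + 0.8666 + 0.04141 = 0.9515 K/W
Q = ΔT/ΣR = (256 °C − 21.5 °C)/0.9515 = 246.5 W
From the inner boundary to the nickel alloy/mineral wool interface, ΣR_partial = 0.04350 K/W.
T_interface = T_in − Q·ΣR_partial = 256 °C − (246.5)(0.04350) = 245 °C

T = 245 °C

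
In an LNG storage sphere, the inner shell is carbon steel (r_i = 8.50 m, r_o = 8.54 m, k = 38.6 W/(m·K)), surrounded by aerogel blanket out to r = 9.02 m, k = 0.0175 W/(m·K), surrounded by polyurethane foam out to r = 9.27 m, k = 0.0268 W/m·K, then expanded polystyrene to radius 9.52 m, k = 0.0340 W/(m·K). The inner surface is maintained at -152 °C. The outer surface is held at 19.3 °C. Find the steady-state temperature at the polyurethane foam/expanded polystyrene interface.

Treat each layer as a resistance in series:
  R_carbon steel = (1/8.50 − 1/8.54)/(4πk) = 5.510×10^-4/(4π·38.6) = 1.136×10^-6 K/W
  R_aerogel blanket = (1/8.54 − 1/9.02)/(4πk) = 0.006231/(4π·0.0175) = 0.02834 K/W
  R_polyurethane foam = (1/9.02 − 1/9.27)/(4πk) = 0.002990/(4π·0.0268) = 0.008878 K/W
  R_expanded polystyrene = (1/9.27 − 1/9.52)/(4πk) = 0.002833/(4π·0.0340) = 0.006630 K/W
ΣR = 1.136×10^-6 + 0.02834 + 0.008878 + 0.006630 = 0.04385 K/W
Q = ΔT/ΣR = (-152 °C − 19.3 °C)/0.04385 = -3906 W
From the inner boundary to the polyurethane foam/expanded polystyrene interface, ΣR_partial = 0.03722 K/W.
T_interface = T_in − Q·ΣR_partial = -152 °C − (-3906)(0.03722) = -6.6 °C

T = -6.6 °C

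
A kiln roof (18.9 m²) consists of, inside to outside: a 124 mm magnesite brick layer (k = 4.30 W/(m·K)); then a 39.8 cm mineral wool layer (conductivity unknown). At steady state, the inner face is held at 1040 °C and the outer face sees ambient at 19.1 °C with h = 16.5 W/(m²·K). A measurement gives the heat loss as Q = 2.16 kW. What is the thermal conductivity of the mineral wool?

ΣR = ΔT/Q = |1040 − 19.1|/2160 = 0.4726 K/W
Known resistances:
  R_magnesite brick = L/(kA) = 0.124/(4.30·18.9) = 0.001526 K/W
  R_conv,out = 1/(hA) = 1/(16.5·18.9) = 0.003207 K/W
R_mineral wool = ΣR − ΣR_known = 0.4726 − 0.004733 = 0.4679 K/W
L/(kA) = 0.4679 ⇒ k = 0.398/(0.4679·18.9) = 0.0450 W/m·K

k = 0.0450 W/m·K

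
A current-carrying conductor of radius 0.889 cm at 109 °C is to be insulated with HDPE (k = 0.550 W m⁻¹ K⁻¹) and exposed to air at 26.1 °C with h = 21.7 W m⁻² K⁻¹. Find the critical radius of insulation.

For a cylinder, r_cr = k_ins/h = 0.550/21.7 = 0.0253 m = 2.53 cm

r_cr = 2.53 cm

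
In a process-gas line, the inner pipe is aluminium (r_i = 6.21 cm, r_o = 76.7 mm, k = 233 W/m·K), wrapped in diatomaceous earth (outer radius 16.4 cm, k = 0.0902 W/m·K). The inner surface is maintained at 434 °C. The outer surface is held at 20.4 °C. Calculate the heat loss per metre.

Q' = 308 W/m

Resistance network (inner→outer):
  R'_aluminium = ln(0.0767/0.0621)/(2πk) = 0.2112/(2π·233) = 1.442×10^-4 m·K/W
  R'_diatomaceous earth = ln(0.164/0.0767)/(2πk) = 0.7600/(2π·0.0902) = 1.341 m·K/W
ΣR = 1.442×10^-4 + 1.341 = 1.341 m·K/W
Q' = ΔT/ΣR = (434 °C − 20.4 °C)/1.341 = 308 W/m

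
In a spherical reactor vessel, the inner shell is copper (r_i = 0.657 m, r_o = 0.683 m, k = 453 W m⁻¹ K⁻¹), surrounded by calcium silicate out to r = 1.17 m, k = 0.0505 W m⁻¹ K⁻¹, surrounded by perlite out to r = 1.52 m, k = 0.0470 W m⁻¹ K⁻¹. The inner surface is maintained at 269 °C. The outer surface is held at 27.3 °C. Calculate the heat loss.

Treat each layer as a resistance in series:
  R_copper = (1/0.657 − 1/0.683)/(4πk) = 0.05794/(4π·453) = 1.018×10^-5 K/W
  R_calcium silicate = (1/0.683 − 1/1.17)/(4πk) = 0.6094/(4π·0.0505) = 0.9603 K/W
  R_perlite = (1/1.17 − 1/1.52)/(4πk) = 0.1968/(4π·0.0470) = 0.3332 K/W
ΣR = 1.018×10^-5 + 0.9603 + 0.3332 = 1.294 K/W
Q = ΔT/ΣR = (269 °C − 27.3 °C)/1.294 = 187 W

Q = 187 W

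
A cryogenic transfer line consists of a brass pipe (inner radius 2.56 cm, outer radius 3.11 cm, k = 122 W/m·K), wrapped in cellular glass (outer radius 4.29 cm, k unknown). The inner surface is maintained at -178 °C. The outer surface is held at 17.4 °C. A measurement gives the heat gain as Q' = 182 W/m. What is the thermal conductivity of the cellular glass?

k = 0.0477 W/m·K

ΣR = ΔT/Q' = |-178 − 17.4|/182 = 1.074 m·K/W
Known resistances:
  R'_brass = ln(0.0311/0.0256)/(2πk) = 0.1946/(2π·122) = 2.539×10^-4 m·K/W
R_cellular glass = ΣR − ΣR_known = 1.074 − 2.539×10^-4 = 1.074 m·K/W
ln(r₂/r₁)/(2πk) = 1.074 ⇒ k = 0.3217/(2π·1.074) = 0.0477 W/m·K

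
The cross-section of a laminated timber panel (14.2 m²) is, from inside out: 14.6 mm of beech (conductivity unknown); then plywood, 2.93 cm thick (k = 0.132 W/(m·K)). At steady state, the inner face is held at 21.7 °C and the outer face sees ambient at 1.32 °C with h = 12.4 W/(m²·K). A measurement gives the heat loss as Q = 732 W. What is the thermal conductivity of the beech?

k = 0.157 W/m·K

ΣR = ΔT/Q = |21.7 − 1.32|/732 = 0.02784 K/W
Known resistances:
  R_plywood = L/(kA) = 0.0293/(0.132·14.2) = 0.01563 K/W
  R_conv,out = 1/(hA) = 1/(12.4·14.2) = 0.005679 K/W
R_beech = ΣR − ΣR_known = 0.02784 − 0.02131 = 0.006530 K/W
L/(kA) = 0.006530 ⇒ k = 0.0146/(0.006530·14.2) = 0.157 W/m·K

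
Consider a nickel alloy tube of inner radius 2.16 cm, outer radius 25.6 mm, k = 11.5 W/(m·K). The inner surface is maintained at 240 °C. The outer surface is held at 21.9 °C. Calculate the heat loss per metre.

Q' = 92800 W/m

Q' = 2πk·ΔT/ln(r₂/r₁) = 2π × 11.5 × 218.1 / ln(0.0256/0.0216) = 92800 W/m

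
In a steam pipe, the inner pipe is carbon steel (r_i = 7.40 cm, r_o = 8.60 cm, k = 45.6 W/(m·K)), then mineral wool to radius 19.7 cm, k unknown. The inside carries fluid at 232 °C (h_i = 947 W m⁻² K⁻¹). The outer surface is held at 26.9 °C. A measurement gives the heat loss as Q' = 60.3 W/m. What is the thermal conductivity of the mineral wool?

k = 0.0388 W/m·K

ΣR = ΔT/Q' = |232 − 26.9|/60.3 = 3.401 m·K/W
Known resistances:
  R'_conv,in = 1/(2πr h) = 1/(2π·0.0740·947) = 0.002271 m·K/W
  R'_carbon steel = ln(0.0860/0.0740)/(2πk) = 0.1503/(2π·45.6) = 5.245×10^-4 m·K/W
R_mineral wool = ΣR − ΣR_known = 3.401 − 0.002796 = 3.398 m·K/W
ln(r₂/r₁)/(2πk) = 3.398 ⇒ k = 0.8289/(2π·3.398) = 0.0388 W/m·K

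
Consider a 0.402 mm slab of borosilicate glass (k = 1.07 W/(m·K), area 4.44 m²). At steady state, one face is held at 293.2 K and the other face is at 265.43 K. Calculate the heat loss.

Q = 328 kW

Q = kA·ΔT/L = 1.07 × 4.44 × |293.2 K − 265.43 K| / 4.02×10^-4 = 3.28×10^5 W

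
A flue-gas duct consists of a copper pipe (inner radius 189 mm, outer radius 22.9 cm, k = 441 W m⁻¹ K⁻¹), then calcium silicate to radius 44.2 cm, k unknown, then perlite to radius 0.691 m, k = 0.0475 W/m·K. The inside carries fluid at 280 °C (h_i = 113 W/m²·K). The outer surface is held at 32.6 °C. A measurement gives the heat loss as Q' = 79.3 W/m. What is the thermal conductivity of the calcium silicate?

k = 0.0648 W/m·K

ΣR = ΔT/Q' = |280 − 32.6|/79.3 = 3.120 m·K/W
Known resistances:
  R'_conv,in = 1/(2πr h) = 1/(2π·0.189·113) = 0.007452 m·K/W
  R'_copper = ln(0.229/0.189)/(2πk) = 0.1920/(2π·441) = 6.928×10^-5 m·K/W
  R'_perlite = ln(0.691/0.442)/(2πk) = 0.4468/(2π·0.0475) = 1.497 m·K/W
R_calcium silicate = ΣR − ΣR_known = 3.120 − 1.505 = 1.615 m·K/W
ln(r₂/r₁)/(2πk) = 1.615 ⇒ k = 0.6576/(2π·1.615) = 0.0648 W/m·K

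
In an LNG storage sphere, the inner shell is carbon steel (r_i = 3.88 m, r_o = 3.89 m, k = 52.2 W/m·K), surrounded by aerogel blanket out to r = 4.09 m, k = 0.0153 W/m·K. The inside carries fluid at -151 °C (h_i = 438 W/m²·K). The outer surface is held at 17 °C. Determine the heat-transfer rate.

Q = 2.57 kW

Resistance network (inner→outer):
  R_conv,in = 1/(4πr²h) = 1/(4π·3.88²·438) = 1.207×10^-5 K/W
  R_carbon steel = (1/3.88 − 1/3.89)/(4πk) = 6.626×10^-4/(4π·52.2) = 1.010×10^-6 K/W
  R_aerogel blanket = (1/3.89 − 1/4.09)/(4πk) = 0.01257/(4π·0.0153) = 0.06538 K/W
ΣR = 1.207×10^-5 + 1.010×10^-6 + 0.06538 = 0.06539 K/W
Q = ΔT/ΣR = (-151 °C − 17 °C)/0.06539 = -2570 W
(Negative Q ⇒ heat flows inward; heat gain = 2570 W.)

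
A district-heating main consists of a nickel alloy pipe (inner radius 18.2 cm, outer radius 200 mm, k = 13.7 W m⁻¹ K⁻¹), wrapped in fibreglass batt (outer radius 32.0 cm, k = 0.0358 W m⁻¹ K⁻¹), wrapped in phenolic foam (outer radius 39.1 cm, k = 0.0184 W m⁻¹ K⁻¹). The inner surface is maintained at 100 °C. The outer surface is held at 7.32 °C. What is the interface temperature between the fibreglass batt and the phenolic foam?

Treat each layer as a resistance in series:
  R'_nickel alloy = ln(0.200/0.182)/(2πk) = 0.09431/(2π·13.7) = 0.001096 m·K/W
  R'_fibreglass batt = ln(0.320/0.200)/(2πk) = 0.4700/(2π·0.0358) = 2.089 m·K/W
  R'_phenolic foam = ln(0.391/0.320)/(2πk) = 0.2004/(2π·0.0184) = 1.733 m·K/W
ΣR = 0.001096 + 2.089 + 1.733 = 3.823 m·K/W
Q' = ΔT/ΣR = (100 °C − 7.32 °C)/3.823 = 24.24 W/m
From the inner boundary to the fibreglass batt/phenolic foam interface, ΣR_partial = 2.090 m·K/W.
T_interface = T_in − Q'·ΣR_partial = 100 °C − (24.24)(2.090) = 49.3 °C

T = 49.3 °C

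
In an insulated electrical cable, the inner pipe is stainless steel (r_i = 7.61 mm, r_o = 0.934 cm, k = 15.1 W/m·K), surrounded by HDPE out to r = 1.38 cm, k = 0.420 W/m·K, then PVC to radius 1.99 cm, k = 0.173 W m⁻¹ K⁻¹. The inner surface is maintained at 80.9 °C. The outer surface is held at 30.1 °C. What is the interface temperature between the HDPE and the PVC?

Resistance network (inner→outer):
  R'_stainless steel = ln(0.00934/0.00761)/(2πk) = 0.2048/(2π·15.1) = 0.002159 m·K/W
  R'_HDPE = ln(0.0138/0.00934)/(2πk) = 0.3904/(2π·0.420) = 0.1479 m·K/W
  R'_PVC = ln(0.0199/0.0138)/(2πk) = 0.3661/(2π·0.173) = 0.3368 m·K/W
ΣR = 0.002159 + 0.1479 + 0.3368 = 0.4869 m·K/W
Q' = ΔT/ΣR = (80.9 °C − 30.1 °C)/0.4869 = 104.3 W/m
From the inner boundary to the HDPE/PVC interface, ΣR_partial = 0.1501 m·K/W.
T_interface = T_in − Q'·ΣR_partial = 80.9 °C − (104.3)(0.1501) = 65.2 °C

T = 65.2 °C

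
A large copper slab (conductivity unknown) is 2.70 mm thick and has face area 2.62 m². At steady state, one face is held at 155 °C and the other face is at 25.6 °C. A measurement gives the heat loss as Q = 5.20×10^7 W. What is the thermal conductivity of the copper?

ΣR = ΔT/Q = |155 − 25.6|/5.20×10^7 = 2.488×10^-6 K/W
L/(kA) = 2.488×10^-6 ⇒ k = 0.00270/(2.488×10^-6·2.62) = 414 W/m·K

k = 414 W/m·K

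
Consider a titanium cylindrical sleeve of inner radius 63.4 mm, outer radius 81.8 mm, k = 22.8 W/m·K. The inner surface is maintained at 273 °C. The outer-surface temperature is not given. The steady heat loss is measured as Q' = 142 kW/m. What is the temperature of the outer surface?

T_out = 20.4 °C

Series resistances:
  R'_titanium = ln(0.0818/0.0634)/(2πk) = 0.2548/(2π·22.8) = 0.001779 m·K/W
ΣR = 0.001779 m·K/W
ΔT = Q'·ΣR = 1.42×10^5 × 0.001779 = 252.6 K
Heat flows outward, so T_out = T_in − ΔT = 273 − 252.6 = 20.4 °C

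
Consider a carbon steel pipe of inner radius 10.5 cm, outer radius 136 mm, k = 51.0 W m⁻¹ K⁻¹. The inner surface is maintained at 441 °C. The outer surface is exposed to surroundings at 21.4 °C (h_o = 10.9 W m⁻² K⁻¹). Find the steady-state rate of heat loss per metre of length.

Q' = 3.88 kW/m

Resistance network (inner→outer):
  R'_carbon steel = ln(0.136/0.105)/(2πk) = 0.2587/(2π·51.0) = 8.073×10^-4 m·K/W
  R'_conv,out = 1/(2πr h) = 1/(2π·0.136·10.9) = 0.1074 m·K/W
ΣR = 8.073×10^-4 + 0.1074 = 0.1082 m·K/W
Q' = ΔT/ΣR = (441 °C − 21.4 °C)/0.1082 = 3880 W/m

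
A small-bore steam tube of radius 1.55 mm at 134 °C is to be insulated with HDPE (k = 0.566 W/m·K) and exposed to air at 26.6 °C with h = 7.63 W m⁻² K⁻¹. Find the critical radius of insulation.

r_cr = 7.42 cm

For a cylinder, r_cr = k_ins/h = 0.566/7.63 = 0.0742 m = 7.42 cm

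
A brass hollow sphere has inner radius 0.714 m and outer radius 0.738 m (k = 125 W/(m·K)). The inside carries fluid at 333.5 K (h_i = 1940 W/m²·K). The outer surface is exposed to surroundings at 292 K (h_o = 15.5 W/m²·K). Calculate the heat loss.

Series thermal resistances, inner to outer:
  R_conv,in = 1/(4πr²h) = 1/(4π·0.714²·1940) = 8.046×10^-5 K/W
  R_brass = (1/0.714 − 1/0.738)/(4πk) = 0.04555/(4π·125) = 2.900×10^-5 K/W
  R_conv,out = 1/(4πr²h) = 1/(4π·0.738²·15.5) = 0.009426 K/W
ΣR = 8.046×10^-5 + 2.900×10^-5 + 0.009426 = 0.009535 K/W
Q = ΔT/ΣR = (333.5 K − 292 K)/0.009535 = 4350 W

Q = 4350 W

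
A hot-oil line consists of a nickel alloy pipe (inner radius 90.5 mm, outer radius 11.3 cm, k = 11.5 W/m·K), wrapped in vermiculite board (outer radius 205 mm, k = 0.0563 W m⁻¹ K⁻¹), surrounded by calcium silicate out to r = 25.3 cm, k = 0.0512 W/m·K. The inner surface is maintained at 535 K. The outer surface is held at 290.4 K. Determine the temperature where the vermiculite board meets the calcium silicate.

Treat each layer as a resistance in series:
  R'_nickel alloy = ln(0.113/0.0905)/(2πk) = 0.2220/(2π·11.5) = 0.003073 m·K/W
  R'_vermiculite board = ln(0.205/0.113)/(2πk) = 0.5956/(2π·0.0563) = 1.684 m·K/W
  R'_calcium silicate = ln(0.253/0.205)/(2πk) = 0.2104/(2π·0.0512) = 0.6540 m·K/W
ΣR = 0.003073 + 1.684 + 0.6540 = 2.341 m·K/W
Q' = ΔT/ΣR = (535 K − 290.4 K)/2.341 = 104.5 W/m
From the inner boundary to the vermiculite board/calcium silicate interface, ΣR_partial = 1.687 m·K/W.
T_interface = T_in − Q'·ΣR_partial = 535 K − (104.5)(1.687) = 358.7 K

T = 358.7 K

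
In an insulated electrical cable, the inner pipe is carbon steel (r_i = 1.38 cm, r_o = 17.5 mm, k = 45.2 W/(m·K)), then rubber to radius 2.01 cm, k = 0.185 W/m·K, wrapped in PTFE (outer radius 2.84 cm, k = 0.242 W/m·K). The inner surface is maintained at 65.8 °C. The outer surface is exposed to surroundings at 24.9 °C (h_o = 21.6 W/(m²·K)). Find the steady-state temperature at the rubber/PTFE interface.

T = 57.7 °C

Treat each layer as a resistance in series:
  R'_carbon steel = ln(0.0175/0.0138)/(2πk) = 0.2375/(2π·45.2) = 8.364×10^-4 m·K/W
  R'_rubber = ln(0.0201/0.0175)/(2πk) = 0.1385/(2π·0.185) = 0.1192 m·K/W
  R'_PTFE = ln(0.0284/0.0201)/(2πk) = 0.3457/(2π·0.242) = 0.2273 m·K/W
  R'_conv,out = 1/(2πr h) = 1/(2π·0.0284·21.6) = 0.2594 m·K/W
ΣR = 8.364×10^-4 + 0.1192 + 0.2273 + 0.2594 = 0.6067 m·K/W
Q' = ΔT/ΣR = (65.8 °C − 24.9 °C)/0.6067 = 67.41 W/m
From the inner boundary to the rubber/PTFE interface, ΣR_partial = 0.1200 m·K/W.
T_interface = T_in − Q'·ΣR_partial = 65.8 °C − (67.41)(0.1200) = 57.7 °C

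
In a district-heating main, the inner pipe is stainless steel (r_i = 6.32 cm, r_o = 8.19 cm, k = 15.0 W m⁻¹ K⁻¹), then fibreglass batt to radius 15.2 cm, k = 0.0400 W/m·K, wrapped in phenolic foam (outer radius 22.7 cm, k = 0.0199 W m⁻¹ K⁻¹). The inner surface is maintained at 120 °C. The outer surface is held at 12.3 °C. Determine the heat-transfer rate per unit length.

Treat each layer as a resistance in series:
  R'_stainless steel = ln(0.0819/0.0632)/(2πk) = 0.2592/(2π·15.0) = 0.002750 m·K/W
  R'_fibreglass batt = ln(0.152/0.0819)/(2πk) = 0.6184/(2π·0.0400) = 2.460 m·K/W
  R'_phenolic foam = ln(0.227/0.152)/(2πk) = 0.4011/(2π·0.0199) = 3.208 m·K/W
ΣR = 0.002750 + 2.460 + 3.208 = 5.671 m·K/W
Q' = ΔT/ΣR = (120 °C − 12.3 °C)/5.671 = 19.0 W/m

Q' = 19.0 W/m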